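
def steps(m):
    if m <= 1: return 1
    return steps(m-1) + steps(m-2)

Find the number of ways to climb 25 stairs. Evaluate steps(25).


Building up from base cases:
steps(0) = 1
steps(1) = 1
steps(2) = steps(1) + steps(0) = 1 + 1 = 2
steps(3) = steps(2) + steps(1) = 2 + 1 = 3
steps(4) = steps(3) + steps(2) = 3 + 2 = 5
steps(5) = steps(4) + steps(3) = 5 + 3 = 8
steps(6) = steps(5) + steps(4) = 8 + 5 = 13
steps(7) = steps(6) + steps(5) = 13 + 8 = 21
steps(8) = steps(7) + steps(6) = 21 + 13 = 34
steps(9) = steps(8) + steps(7) = 34 + 21 = 55
steps(10) = steps(9) + steps(8) = 55 + 34 = 89
steps(11) = steps(10) + steps(9) = 89 + 55 = 144
steps(12) = steps(11) + steps(10) = 144 + 89 = 233
steps(13) = steps(12) + steps(11) = 233 + 144 = 377
steps(14) = steps(13) + steps(12) = 377 + 233 = 610
steps(15) = steps(14) + steps(13) = 610 + 377 = 987
steps(16) = steps(15) + steps(14) = 987 + 610 = 1597
steps(17) = steps(16) + steps(15) = 1597 + 987 = 2584
steps(18) = steps(17) + steps(16) = 2584 + 1597 = 4181
steps(19) = steps(18) + steps(17) = 4181 + 2584 = 6765
steps(20) = steps(19) + steps(18) = 6765 + 4181 = 10946
steps(21) = steps(20) + steps(19) = 10946 + 6765 = 17711
steps(22) = steps(21) + steps(20) = 17711 + 10946 = 28657
steps(23) = steps(22) + steps(21) = 28657 + 17711 = 46368
steps(24) = steps(23) + steps(22) = 46368 + 28657 = 75025
steps(25) = steps(24) + steps(23) = 75025 + 46368 = 121393

121393


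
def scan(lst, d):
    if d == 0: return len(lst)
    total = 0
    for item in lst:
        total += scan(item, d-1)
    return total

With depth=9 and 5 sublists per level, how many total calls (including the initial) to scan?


At depth 0 (root): 1 call
At depth 1: each of 1 parents calls scan on 5 children = 5 calls
At depth 2: each of 5 parents calls scan on 5 children = 25 calls
At depth 3: each of 25 parents calls scan on 5 children = 125 calls
At depth 4: each of 125 parents calls scan on 5 children = 625 calls
At depth 5: each of 625 parents calls scan on 5 children = 3125 calls
At depth 6: each of 3125 parents calls scan on 5 children = 15625 calls
At depth 7: each of 15625 parents calls scan on 5 children = 78125 calls
At depth 8: each of 78125 parents calls scan on 5 children = 390625 calls
At depth 9: each of 390625 parents calls scan on 5 children = 1953125 calls
Total: 1 + 5 + 25 + 125 + 625 + 3125 + 15625 + 78125 + 390625 + 1953125 = 2441406

2441406


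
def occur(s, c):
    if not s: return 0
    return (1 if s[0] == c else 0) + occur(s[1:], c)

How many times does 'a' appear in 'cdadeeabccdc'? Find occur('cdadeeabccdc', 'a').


s[0]='c' != 'a' -> 0
s[0]='d' != 'a' -> 0
s[0]='a' == 'a' -> 1
s[0]='d' != 'a' -> 0
s[0]='e' != 'a' -> 0
s[0]='e' != 'a' -> 0
s[0]='a' == 'a' -> 1
s[0]='b' != 'a' -> 0
s[0]='c' != 'a' -> 0
s[0]='c' != 'a' -> 0
s[0]='d' != 'a' -> 0
s[0]='c' != 'a' -> 0
Sum: 0 + 0 + 1 + 0 + 0 + 0 + 1 + 0 + 0 + 0 + 0 + 0 = 2

2


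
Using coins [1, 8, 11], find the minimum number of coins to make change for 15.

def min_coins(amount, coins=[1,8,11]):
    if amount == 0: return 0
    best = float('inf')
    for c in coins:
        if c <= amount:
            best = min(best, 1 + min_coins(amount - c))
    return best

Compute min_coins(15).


Building up with DP:
min_coins(0) = 0
min_coins(1) = min(1+min_coins(0)=1+0=1) = 1
min_coins(2) = min(1+min_coins(1)=1+1=2) = 2
min_coins(3) = min(1+min_coins(2)=1+2=3) = 3
min_coins(4) = min(1+min_coins(3)=1+3=4) = 4
min_coins(5) = min(1+min_coins(4)=1+4=5) = 5
min_coins(6) = min(1+min_coins(5)=1+5=6) = 6
min_coins(7) = min(1+min_coins(6)=1+6=7) = 7
min_coins(8) = min(1+min_coins(7)=1+7=8, 1+min_coins(0)=1+0=1) = 1
min_coins(9) = min(1+min_coins(8)=1+1=2, 1+min_coins(1)=1+1=2) = 2
min_coins(10) = min(1+min_coins(9)=1+2=3, 1+min_coins(2)=1+2=3) = 3
min_coins(11) = min(1+min_coins(10)=1+3=4, 1+min_coins(3)=1+3=4, 1+min_coins(0)=1+0=1) = 1
min_coins(12) = min(1+min_coins(11)=1+1=2, 1+min_coins(4)=1+4=5, 1+min_coins(1)=1+1=2) = 2
min_coins(13) = min(1+min_coins(12)=1+2=3, 1+min_coins(5)=1+5=6, 1+min_coins(2)=1+2=3) = 3
min_coins(14) = min(1+min_coins(13)=1+3=4, 1+min_coins(6)=1+6=7, 1+min_coins(3)=1+3=4) = 4
min_coins(15) = min(1+min_coins(14)=1+4=5, 1+min_coins(7)=1+7=8, 1+min_coins(4)=1+4=5) = 5

5


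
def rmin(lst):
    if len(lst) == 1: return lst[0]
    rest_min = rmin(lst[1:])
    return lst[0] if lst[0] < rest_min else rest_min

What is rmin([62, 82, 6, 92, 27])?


rmin([62, 82, 6, 92, 27]): compare 62 with rmin([82, 6, 92, 27])
rmin([82, 6, 92, 27]): compare 82 with rmin([6, 92, 27])
rmin([6, 92, 27]): compare 6 with rmin([92, 27])
rmin([92, 27]): compare 92 with rmin([27])
rmin([27]) = 27  (base case)
Compare 92 with 27 -> 27
Compare 6 with 27 -> 6
Compare 82 with 6 -> 6
Compare 62 with 6 -> 6

6


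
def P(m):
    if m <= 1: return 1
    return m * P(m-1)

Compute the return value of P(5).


P(5)
= 5 * P(4)
= 5 * 4 * P(3)
= 5 * 4 * 3 * P(2)
= 5 * 4 * 3 * 2 * P(1)
= 5 * 4 * 3 * 2 * 1
= 120

120


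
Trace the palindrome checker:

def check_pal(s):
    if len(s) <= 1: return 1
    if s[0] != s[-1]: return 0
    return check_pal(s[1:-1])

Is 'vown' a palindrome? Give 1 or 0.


check_pal('vown'): s[0]='v' != s[-1]='n' -> return 0
Result: 0 (not a palindrome)

0


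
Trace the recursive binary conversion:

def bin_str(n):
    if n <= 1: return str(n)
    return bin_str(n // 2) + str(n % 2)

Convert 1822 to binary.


bin_str(1822) = bin_str(911) + '0'
bin_str(911) = bin_str(455) + '1'
bin_str(455) = bin_str(227) + '1'
bin_str(227) = bin_str(113) + '1'
bin_str(113) = bin_str(56) + '1'
bin_str(56) = bin_str(28) + '0'
bin_str(28) = bin_str(14) + '0'
bin_str(14) = bin_str(7) + '0'
bin_str(7) = bin_str(3) + '1'
bin_str(3) = bin_str(1) + '1'
bin_str(1) = '1'  (base case)
Concatenating: '1' + '1' + '1' + '0' + '0' + '0' + '1' + '1' + '1' + '1' + '0' = '11100011110'

11100011110


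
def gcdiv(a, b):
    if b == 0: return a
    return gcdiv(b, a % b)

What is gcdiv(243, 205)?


gcdiv(243, 205) = gcdiv(205, 38)
gcdiv(205, 38) = gcdiv(38, 15)
gcdiv(38, 15) = gcdiv(15, 8)
gcdiv(15, 8) = gcdiv(8, 7)
gcdiv(8, 7) = gcdiv(7, 1)
gcdiv(7, 1) = gcdiv(1, 0)
gcdiv(1, 0) = 1  (base case)

1


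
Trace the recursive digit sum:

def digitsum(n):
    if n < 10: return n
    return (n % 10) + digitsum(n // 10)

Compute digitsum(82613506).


digitsum(82613506) = 6 + digitsum(8261350)
digitsum(8261350) = 0 + digitsum(826135)
digitsum(826135) = 5 + digitsum(82613)
digitsum(82613) = 3 + digitsum(8261)
digitsum(8261) = 1 + digitsum(826)
digitsum(826) = 6 + digitsum(82)
digitsum(82) = 2 + digitsum(8)
digitsum(8) = 8  (base case)
Total: 6 + 0 + 5 + 3 + 1 + 6 + 2 + 8 = 31

31


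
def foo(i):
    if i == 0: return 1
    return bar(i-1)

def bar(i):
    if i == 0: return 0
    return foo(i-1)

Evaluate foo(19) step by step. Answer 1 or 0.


foo(19) = bar(18)
bar(18) = foo(17)
foo(17) = bar(16)
bar(16) = foo(15)
foo(15) = bar(14)
bar(14) = foo(13)
foo(13) = bar(12)
bar(12) = foo(11)
foo(11) = bar(10)
bar(10) = foo(9)
foo(9) = bar(8)
bar(8) = foo(7)
foo(7) = bar(6)
bar(6) = foo(5)
foo(5) = bar(4)
bar(4) = foo(3)
foo(3) = bar(2)
bar(2) = foo(1)
foo(1) = bar(0)
bar(0) = 0  (base case)
Result: 0

0


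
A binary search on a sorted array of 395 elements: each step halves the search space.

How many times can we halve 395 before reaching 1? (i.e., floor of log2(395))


395 / 2 = 197
197 / 2 = 98
98 / 2 = 49
49 / 2 = 24
24 / 2 = 12
12 / 2 = 6
6 / 2 = 3
3 / 2 = 1
Reached 1 after 8 halvings

8


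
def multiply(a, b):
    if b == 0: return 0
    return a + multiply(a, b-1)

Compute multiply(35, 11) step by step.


multiply(35, 11) = 35 + multiply(35, 10)
multiply(35, 10) = 35 + multiply(35, 9)
multiply(35, 9) = 35 + multiply(35, 8)
multiply(35, 8) = 35 + multiply(35, 7)
multiply(35, 7) = 35 + multiply(35, 6)
multiply(35, 6) = 35 + multiply(35, 5)
multiply(35, 5) = 35 + multiply(35, 4)
multiply(35, 4) = 35 + multiply(35, 3)
multiply(35, 3) = 35 + multiply(35, 2)
multiply(35, 2) = 35 + multiply(35, 1)
multiply(35, 1) = 35 + multiply(35, 0)
multiply(35, 0) = 0  (base case)
Total: 35 + 35 + 35 + 35 + 35 + 35 + 35 + 35 + 35 + 35 + 35 + 0 = 385

385


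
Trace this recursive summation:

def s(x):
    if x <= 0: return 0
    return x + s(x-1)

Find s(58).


s(58)
= 58 + 57 + 56 + 55 + 54 + 53 + 52 + 51 + 50 + 49 + 48 + 47 + 46 + 45 + 44 + 43 + 42 + 41 + 40 + 39 + 38 + 37 + 36 + 35 + 34 + 33 + 32 + 31 + 30 + 29 + 28 + 27 + 26 + 25 + 24 + 23 + 22 + 21 + 20 + 19 + 18 + 17 + 16 + 15 + 14 + 13 + 12 + 11 + 10 + 9 + 8 + 7 + 6 + 5 + 4 + 3 + 2 + 1 + s(0)
= 58 + 57 + 56 + 55 + 54 + 53 + 52 + 51 + 50 + 49 + 48 + 47 + 46 + 45 + 44 + 43 + 42 + 41 + 40 + 39 + 38 + 37 + 36 + 35 + 34 + 33 + 32 + 31 + 30 + 29 + 28 + 27 + 26 + 25 + 24 + 23 + 22 + 21 + 20 + 19 + 18 + 17 + 16 + 15 + 14 + 13 + 12 + 11 + 10 + 9 + 8 + 7 + 6 + 5 + 4 + 3 + 2 + 1 + 0
= 1711

1711


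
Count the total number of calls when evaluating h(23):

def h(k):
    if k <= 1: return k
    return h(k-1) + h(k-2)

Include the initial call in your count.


Let C(n) = total calls for h(n)
C(0) = 1, C(1) = 1
C(2) = 1 + C(1) + C(0) = 1 + 1 + 1 = 3
C(3) = 1 + C(2) + C(1) = 1 + 3 + 1 = 5
C(4) = 1 + C(3) + C(2) = 1 + 5 + 3 = 9
C(5) = 1 + C(4) + C(3) = 1 + 9 + 5 = 15
C(6) = 1 + C(5) + C(4) = 1 + 15 + 9 = 25
C(7) = 1 + C(6) + C(5) = 1 + 25 + 15 = 41
C(8) = 1 + C(7) + C(6) = 1 + 41 + 25 = 67
C(9) = 1 + C(8) + C(7) = 1 + 67 + 41 = 109
C(10) = 1 + C(9) + C(8) = 1 + 109 + 67 = 177
C(11) = 1 + C(10) + C(9) = 1 + 177 + 109 = 287
C(12) = 1 + C(11) + C(10) = 1 + 287 + 177 = 465
C(13) = 1 + C(12) + C(11) = 1 + 465 + 287 = 753
C(14) = 1 + C(13) + C(12) = 1 + 753 + 465 = 1219
C(15) = 1 + C(14) + C(13) = 1 + 1219 + 753 = 1973
C(16) = 1 + C(15) + C(14) = 1 + 1973 + 1219 = 3193
C(17) = 1 + C(16) + C(15) = 1 + 3193 + 1973 = 5167
C(18) = 1 + C(17) + C(16) = 1 + 5167 + 3193 = 8361
C(19) = 1 + C(18) + C(17) = 1 + 8361 + 5167 = 13529
C(20) = 1 + C(19) + C(18) = 1 + 13529 + 8361 = 21891
C(21) = 1 + C(20) + C(19) = 1 + 21891 + 13529 = 35421
C(22) = 1 + C(21) + C(20) = 1 + 35421 + 21891 = 57313
C(23) = 1 + C(22) + C(21) = 1 + 57313 + 35421 = 92735

92735


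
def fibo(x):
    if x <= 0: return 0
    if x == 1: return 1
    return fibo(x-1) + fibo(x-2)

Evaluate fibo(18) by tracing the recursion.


Computing fibo(18) bottom-up:
fibo(0) = 0
fibo(1) = 1
fibo(2) = fibo(1) + fibo(0) = 1 + 0 = 1
fibo(3) = fibo(2) + fibo(1) = 1 + 1 = 2
fibo(4) = fibo(3) + fibo(2) = 2 + 1 = 3
fibo(5) = fibo(4) + fibo(3) = 3 + 2 = 5
fibo(6) = fibo(5) + fibo(4) = 5 + 3 = 8
fibo(7) = fibo(6) + fibo(5) = 8 + 5 = 13
fibo(8) = fibo(7) + fibo(6) = 13 + 8 = 21
fibo(9) = fibo(8) + fibo(7) = 21 + 13 = 34
fibo(10) = fibo(9) + fibo(8) = 34 + 21 = 55
fibo(11) = fibo(10) + fibo(9) = 55 + 34 = 89
fibo(12) = fibo(11) + fibo(10) = 89 + 55 = 144
fibo(13) = fibo(12) + fibo(11) = 144 + 89 = 233
fibo(14) = fibo(13) + fibo(12) = 233 + 144 = 377
fibo(15) = fibo(14) + fibo(13) = 377 + 233 = 610
fibo(16) = fibo(15) + fibo(14) = 610 + 377 = 987
fibo(17) = fibo(16) + fibo(15) = 987 + 610 = 1597
fibo(18) = fibo(17) + fibo(16) = 1597 + 987 = 2584

2584


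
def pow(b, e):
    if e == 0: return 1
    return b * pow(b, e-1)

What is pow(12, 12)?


pow(12, 12)
= 12 * pow(12, 11)
= 12 * 12 * pow(12, 10)
= 12 * 12 * 12 * pow(12, 9)
= 12 * 12 * 12 * 12 * pow(12, 8)
= 12 * 12 * 12 * 12 * 12 * pow(12, 7)
= 12 * 12 * 12 * 12 * 12 * 12 * pow(12, 6)
= 12 * 12 * 12 * 12 * 12 * 12 * 12 * pow(12, 5)
= 12 * 12 * 12 * 12 * 12 * 12 * 12 * 12 * pow(12, 4)
= 12 * 12 * 12 * 12 * 12 * 12 * 12 * 12 * 12 * pow(12, 3)
= 12 * 12 * 12 * 12 * 12 * 12 * 12 * 12 * 12 * 12 * pow(12, 2)
= 12 * 12 * 12 * 12 * 12 * 12 * 12 * 12 * 12 * 12 * 12 * pow(12, 1)
= 12 * 12 * 12 * 12 * 12 * 12 * 12 * 12 * 12 * 12 * 12 * 12 * pow(12, 0)
= 12 * 12 * 12 * 12 * 12 * 12 * 12 * 12 * 12 * 12 * 12 * 12 * 1
= 8916100448256

8916100448256


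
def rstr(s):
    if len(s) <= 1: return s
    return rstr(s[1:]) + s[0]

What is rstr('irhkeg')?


rstr('irhkeg') = rstr('rhkeg') + 'i'
rstr('rhkeg') = rstr('hkeg') + 'r'
rstr('hkeg') = rstr('keg') + 'h'
rstr('keg') = rstr('eg') + 'k'
rstr('eg') = rstr('g') + 'e'
rstr('g') = 'g'  (base case)
Concatenating: 'g' + 'e' + 'k' + 'h' + 'r' + 'i' = 'gekhri'

gekhri


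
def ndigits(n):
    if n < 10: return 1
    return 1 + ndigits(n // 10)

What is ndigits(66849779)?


ndigits(66849779) = 1 + ndigits(6684977)
ndigits(6684977) = 1 + ndigits(668497)
ndigits(668497) = 1 + ndigits(66849)
ndigits(66849) = 1 + ndigits(6684)
ndigits(6684) = 1 + ndigits(668)
ndigits(668) = 1 + ndigits(66)
ndigits(66) = 1 + ndigits(6)
ndigits(6) = 1  (base case: 6 < 10)
Unwinding: 1 + 1 + 1 + 1 + 1 + 1 + 1 + 1 = 8

8


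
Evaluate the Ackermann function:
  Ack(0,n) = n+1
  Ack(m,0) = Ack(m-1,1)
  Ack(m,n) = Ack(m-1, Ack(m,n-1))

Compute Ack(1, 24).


Ack(1, 24) = Ack(0, Ack(1, 23))
  Ack(1, 23) = Ack(0, Ack(1, 22))
    Ack(1, 22) = Ack(0, Ack(1, 21))
      Ack(1, 21) = Ack(0, Ack(1, 20))
        Ack(1, 20) = Ack(0, Ack(1, 19))
          Ack(1, 19) = Ack(0, Ack(1, 18))
          Ack(1, 18) = Ack(0, Ack(1, 17))
          Ack(1, 17) = Ack(0, Ack(1, 16))
          Ack(1, 16) = Ack(0, Ack(1, 15))
          Ack(1, 15) = Ack(0, Ack(1, 14))
          Ack(1, 14) = Ack(0, Ack(1, 13))
          Ack(1, 13) = Ack(0, Ack(1, 12))
          Ack(1, 12) = Ack(0, Ack(1, 11))
          Ack(1, 11) = Ack(0, Ack(1, 10))
          Ack(1, 10) = Ack(0, Ack(1, 9))
          Ack(1, 9) = Ack(0, Ack(1, 8))
          Ack(1, 8) = Ack(0, Ack(1, 7))
          Ack(1, 7) = Ack(0, Ack(1, 6))
          Ack(1, 6) = Ack(0, Ack(1, 5))
          Ack(1, 5) = Ack(0, Ack(1, 4))
          Ack(1, 4) = Ack(0, Ack(1, 3))
          Ack(1, 3) = Ack(0, Ack(1, 2))
          Ack(1, 2) = Ack(0, Ack(1, 1))
          Ack(1, 1) = Ack(0, Ack(1, 0))
          Ack(1, 0) = Ack(0, 1)
... (trace truncated)
Result: Ack(1, 24) = 26

26


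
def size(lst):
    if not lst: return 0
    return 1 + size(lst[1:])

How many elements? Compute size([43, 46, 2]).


size([43, 46, 2]) = 1 + size([46, 2])
size([46, 2]) = 1 + size([2])
size([2]) = 1 + size([])
size([]) = 0  (base case)
Unwinding: 1 + 1 + 1 + 0 = 3

3


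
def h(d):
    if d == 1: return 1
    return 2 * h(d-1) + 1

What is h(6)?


h(6) = 2 * h(5) + 1
h(5) = 2 * h(4) + 1
h(4) = 2 * h(3) + 1
h(3) = 2 * h(2) + 1
h(2) = 2 * h(1) + 1
h(1) = 1  (base case)
h(2) = 2 * 1 + 1 = 3
h(3) = 2 * 3 + 1 = 7
h(4) = 2 * 7 + 1 = 15
h(5) = 2 * 15 + 1 = 31
h(6) = 2 * 31 + 1 = 63

63


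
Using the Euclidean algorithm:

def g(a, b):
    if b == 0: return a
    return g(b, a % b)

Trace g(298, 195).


g(298, 195) = g(195, 103)
g(195, 103) = g(103, 92)
g(103, 92) = g(92, 11)
g(92, 11) = g(11, 4)
g(11, 4) = g(4, 3)
g(4, 3) = g(3, 1)
g(3, 1) = g(1, 0)
g(1, 0) = 1  (base case)

1


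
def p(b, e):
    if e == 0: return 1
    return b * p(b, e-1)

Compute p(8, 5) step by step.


p(8, 5)
= 8 * p(8, 4)
= 8 * 8 * p(8, 3)
= 8 * 8 * 8 * p(8, 2)
= 8 * 8 * 8 * 8 * p(8, 1)
= 8 * 8 * 8 * 8 * 8 * p(8, 0)
= 8 * 8 * 8 * 8 * 8 * 1
= 32768

32768


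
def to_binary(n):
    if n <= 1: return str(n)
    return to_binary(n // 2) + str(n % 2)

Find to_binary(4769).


to_binary(4769) = to_binary(2384) + '1'
to_binary(2384) = to_binary(1192) + '0'
to_binary(1192) = to_binary(596) + '0'
to_binary(596) = to_binary(298) + '0'
to_binary(298) = to_binary(149) + '0'
to_binary(149) = to_binary(74) + '1'
to_binary(74) = to_binary(37) + '0'
to_binary(37) = to_binary(18) + '1'
to_binary(18) = to_binary(9) + '0'
to_binary(9) = to_binary(4) + '1'
to_binary(4) = to_binary(2) + '0'
to_binary(2) = to_binary(1) + '0'
to_binary(1) = '1'  (base case)
Concatenating: '1' + '0' + '0' + '1' + '0' + '1' + '0' + '1' + '0' + '0' + '0' + '0' + '1' = '1001010100001'

1001010100001


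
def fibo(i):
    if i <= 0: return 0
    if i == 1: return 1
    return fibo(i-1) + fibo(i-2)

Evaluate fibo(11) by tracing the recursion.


Computing fibo(11) bottom-up:
fibo(0) = 0
fibo(1) = 1
fibo(2) = fibo(1) + fibo(0) = 1 + 0 = 1
fibo(3) = fibo(2) + fibo(1) = 1 + 1 = 2
fibo(4) = fibo(3) + fibo(2) = 2 + 1 = 3
fibo(5) = fibo(4) + fibo(3) = 3 + 2 = 5
fibo(6) = fibo(5) + fibo(4) = 5 + 3 = 8
fibo(7) = fibo(6) + fibo(5) = 8 + 5 = 13
fibo(8) = fibo(7) + fibo(6) = 13 + 8 = 21
fibo(9) = fibo(8) + fibo(7) = 21 + 13 = 34
fibo(10) = fibo(9) + fibo(8) = 34 + 21 = 55
fibo(11) = fibo(10) + fibo(9) = 55 + 34 = 89

89


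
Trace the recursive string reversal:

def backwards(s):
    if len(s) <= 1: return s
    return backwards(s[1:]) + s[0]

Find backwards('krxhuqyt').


backwards('krxhuqyt') = backwards('rxhuqyt') + 'k'
backwards('rxhuqyt') = backwards('xhuqyt') + 'r'
backwards('xhuqyt') = backwards('huqyt') + 'x'
backwards('huqyt') = backwards('uqyt') + 'h'
backwards('uqyt') = backwards('qyt') + 'u'
backwards('qyt') = backwards('yt') + 'q'
backwards('yt') = backwards('t') + 'y'
backwards('t') = 't'  (base case)
Concatenating: 't' + 'y' + 'q' + 'u' + 'h' + 'x' + 'r' + 'k' = 'tyquhxrk'

tyquhxrk


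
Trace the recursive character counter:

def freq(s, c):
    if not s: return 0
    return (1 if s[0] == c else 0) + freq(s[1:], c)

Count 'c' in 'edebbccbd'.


s[0]='e' != 'c' -> 0
s[0]='d' != 'c' -> 0
s[0]='e' != 'c' -> 0
s[0]='b' != 'c' -> 0
s[0]='b' != 'c' -> 0
s[0]='c' == 'c' -> 1
s[0]='c' == 'c' -> 1
s[0]='b' != 'c' -> 0
s[0]='d' != 'c' -> 0
Sum: 0 + 0 + 0 + 0 + 0 + 1 + 1 + 0 + 0 = 2

2


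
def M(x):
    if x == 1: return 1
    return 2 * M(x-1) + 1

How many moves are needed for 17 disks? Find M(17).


M(17) = 2 * M(16) + 1
M(16) = 2 * M(15) + 1
M(15) = 2 * M(14) + 1
M(14) = 2 * M(13) + 1
M(13) = 2 * M(12) + 1
M(12) = 2 * M(11) + 1
M(11) = 2 * M(10) + 1
M(10) = 2 * M(9) + 1
M(9) = 2 * M(8) + 1
M(8) = 2 * M(7) + 1
M(7) = 2 * M(6) + 1
M(6) = 2 * M(5) + 1
M(5) = 2 * M(4) + 1
M(4) = 2 * M(3) + 1
M(3) = 2 * M(2) + 1
M(2) = 2 * M(1) + 1
M(1) = 1  (base case)
M(2) = 2 * 1 + 1 = 3
M(3) = 2 * 3 + 1 = 7
M(4) = 2 * 7 + 1 = 15
M(5) = 2 * 15 + 1 = 31
M(6) = 2 * 31 + 1 = 63
M(7) = 2 * 63 + 1 = 127
M(8) = 2 * 127 + 1 = 255
M(9) = 2 * 255 + 1 = 511
M(10) = 2 * 511 + 1 = 1023
M(11) = 2 * 1023 + 1 = 2047
M(12) = 2 * 2047 + 1 = 4095
M(13) = 2 * 4095 + 1 = 8191
M(14) = 2 * 8191 + 1 = 16383
M(15) = 2 * 16383 + 1 = 32767
M(16) = 2 * 32767 + 1 = 65535
M(17) = 2 * 65535 + 1 = 131071

131071


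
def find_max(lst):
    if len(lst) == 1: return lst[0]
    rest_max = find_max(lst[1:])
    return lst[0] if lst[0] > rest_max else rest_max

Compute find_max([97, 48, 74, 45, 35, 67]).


find_max([97, 48, 74, 45, 35, 67]): compare 97 with find_max([48, 74, 45, 35, 67])
find_max([48, 74, 45, 35, 67]): compare 48 with find_max([74, 45, 35, 67])
find_max([74, 45, 35, 67]): compare 74 with find_max([45, 35, 67])
find_max([45, 35, 67]): compare 45 with find_max([35, 67])
find_max([35, 67]): compare 35 with find_max([67])
find_max([67]) = 67  (base case)
Compare 35 with 67 -> 67
Compare 45 with 67 -> 67
Compare 74 with 67 -> 74
Compare 48 with 74 -> 74
Compare 97 with 74 -> 97

97


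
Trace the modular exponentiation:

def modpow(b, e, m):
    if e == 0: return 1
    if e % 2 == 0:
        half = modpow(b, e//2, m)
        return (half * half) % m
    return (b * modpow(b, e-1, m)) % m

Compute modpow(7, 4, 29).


modpow(7, 4, 29): e is even, compute modpow(7, 2, 29)
  modpow(7, 2, 29): e is even, compute modpow(7, 1, 29)
    modpow(7, 1, 29): e is odd, compute modpow(7, 0, 29)
      modpow(7, 0, 29) = 1
    (7 * 1) % 29 = 7
  half=7, (7*7) % 29 = 20
half=20, (20*20) % 29 = 23

23


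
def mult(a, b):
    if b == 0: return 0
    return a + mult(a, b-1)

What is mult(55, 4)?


mult(55, 4) = 55 + mult(55, 3)
mult(55, 3) = 55 + mult(55, 2)
mult(55, 2) = 55 + mult(55, 1)
mult(55, 1) = 55 + mult(55, 0)
mult(55, 0) = 0  (base case)
Total: 55 + 55 + 55 + 55 + 0 = 220

220


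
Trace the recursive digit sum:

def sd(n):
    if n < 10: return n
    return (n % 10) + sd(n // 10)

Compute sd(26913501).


sd(26913501) = 1 + sd(2691350)
sd(2691350) = 0 + sd(269135)
sd(269135) = 5 + sd(26913)
sd(26913) = 3 + sd(2691)
sd(2691) = 1 + sd(269)
sd(269) = 9 + sd(26)
sd(26) = 6 + sd(2)
sd(2) = 2  (base case)
Total: 1 + 0 + 5 + 3 + 1 + 9 + 6 + 2 = 27

27


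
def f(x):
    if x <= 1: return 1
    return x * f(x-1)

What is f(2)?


f(2)
= 2 * f(1)
= 2 * 1
= 2

2


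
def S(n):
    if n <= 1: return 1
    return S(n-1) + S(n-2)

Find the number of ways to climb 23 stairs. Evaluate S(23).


Building up from base cases:
S(0) = 1
S(1) = 1
S(2) = S(1) + S(0) = 1 + 1 = 2
S(3) = S(2) + S(1) = 2 + 1 = 3
S(4) = S(3) + S(2) = 3 + 2 = 5
S(5) = S(4) + S(3) = 5 + 3 = 8
S(6) = S(5) + S(4) = 8 + 5 = 13
S(7) = S(6) + S(5) = 13 + 8 = 21
S(8) = S(7) + S(6) = 21 + 13 = 34
S(9) = S(8) + S(7) = 34 + 21 = 55
S(10) = S(9) + S(8) = 55 + 34 = 89
S(11) = S(10) + S(9) = 89 + 55 = 144
S(12) = S(11) + S(10) = 144 + 89 = 233
S(13) = S(12) + S(11) = 233 + 144 = 377
S(14) = S(13) + S(12) = 377 + 233 = 610
S(15) = S(14) + S(13) = 610 + 377 = 987
S(16) = S(15) + S(14) = 987 + 610 = 1597
S(17) = S(16) + S(15) = 1597 + 987 = 2584
S(18) = S(17) + S(16) = 2584 + 1597 = 4181
S(19) = S(18) + S(17) = 4181 + 2584 = 6765
S(20) = S(19) + S(18) = 6765 + 4181 = 10946
S(21) = S(20) + S(19) = 10946 + 6765 = 17711
S(22) = S(21) + S(20) = 17711 + 10946 = 28657
S(23) = S(22) + S(21) = 28657 + 17711 = 46368

46368


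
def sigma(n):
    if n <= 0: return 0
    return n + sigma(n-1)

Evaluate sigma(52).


sigma(52)
= 52 + 51 + 50 + 49 + 48 + 47 + 46 + 45 + 44 + 43 + 42 + 41 + 40 + 39 + 38 + 37 + 36 + 35 + 34 + 33 + 32 + 31 + 30 + 29 + 28 + 27 + 26 + 25 + 24 + 23 + 22 + 21 + 20 + 19 + 18 + 17 + 16 + 15 + 14 + 13 + 12 + 11 + 10 + 9 + 8 + 7 + 6 + 5 + 4 + 3 + 2 + 1 + sigma(0)
= 52 + 51 + 50 + 49 + 48 + 47 + 46 + 45 + 44 + 43 + 42 + 41 + 40 + 39 + 38 + 37 + 36 + 35 + 34 + 33 + 32 + 31 + 30 + 29 + 28 + 27 + 26 + 25 + 24 + 23 + 22 + 21 + 20 + 19 + 18 + 17 + 16 + 15 + 14 + 13 + 12 + 11 + 10 + 9 + 8 + 7 + 6 + 5 + 4 + 3 + 2 + 1 + 0
= 1378

1378


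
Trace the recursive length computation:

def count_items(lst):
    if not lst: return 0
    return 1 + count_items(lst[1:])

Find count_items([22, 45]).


count_items([22, 45]) = 1 + count_items([45])
count_items([45]) = 1 + count_items([])
count_items([]) = 0  (base case)
Unwinding: 1 + 1 + 0 = 2

2


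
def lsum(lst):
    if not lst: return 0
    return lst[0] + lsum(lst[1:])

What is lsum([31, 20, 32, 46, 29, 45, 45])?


lsum([31, 20, 32, 46, 29, 45, 45]) = 31 + lsum([20, 32, 46, 29, 45, 45])
lsum([20, 32, 46, 29, 45, 45]) = 20 + lsum([32, 46, 29, 45, 45])
lsum([32, 46, 29, 45, 45]) = 32 + lsum([46, 29, 45, 45])
lsum([46, 29, 45, 45]) = 46 + lsum([29, 45, 45])
lsum([29, 45, 45]) = 29 + lsum([45, 45])
lsum([45, 45]) = 45 + lsum([45])
lsum([45]) = 45 + lsum([])
lsum([]) = 0  (base case)
Total: 31 + 20 + 32 + 46 + 29 + 45 + 45 + 0 = 248

248


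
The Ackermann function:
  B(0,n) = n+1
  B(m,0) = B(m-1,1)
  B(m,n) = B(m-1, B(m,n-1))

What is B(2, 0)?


B(2, 0) = B(1, 1)
  B(1, 1) = B(0, B(1, 0))
    B(1, 0) = B(0, 1)
      B(0, 1) = 2
    = B(0, 2)
    B(0, 2) = 3
Result: B(2, 0) = 3

3


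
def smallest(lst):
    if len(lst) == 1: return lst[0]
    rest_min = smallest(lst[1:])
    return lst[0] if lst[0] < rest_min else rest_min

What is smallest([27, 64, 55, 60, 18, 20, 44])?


smallest([27, 64, 55, 60, 18, 20, 44]): compare 27 with smallest([64, 55, 60, 18, 20, 44])
smallest([64, 55, 60, 18, 20, 44]): compare 64 with smallest([55, 60, 18, 20, 44])
smallest([55, 60, 18, 20, 44]): compare 55 with smallest([60, 18, 20, 44])
smallest([60, 18, 20, 44]): compare 60 with smallest([18, 20, 44])
smallest([18, 20, 44]): compare 18 with smallest([20, 44])
smallest([20, 44]): compare 20 with smallest([44])
smallest([44]) = 44  (base case)
Compare 20 with 44 -> 20
Compare 18 with 20 -> 18
Compare 60 with 18 -> 18
Compare 55 with 18 -> 18
Compare 64 with 18 -> 18
Compare 27 with 18 -> 18

18


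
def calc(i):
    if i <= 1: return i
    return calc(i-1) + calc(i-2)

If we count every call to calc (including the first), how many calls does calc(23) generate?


Let C(n) = total calls for calc(n)
C(0) = 1, C(1) = 1
C(2) = 1 + C(1) + C(0) = 1 + 1 + 1 = 3
C(3) = 1 + C(2) + C(1) = 1 + 3 + 1 = 5
C(4) = 1 + C(3) + C(2) = 1 + 5 + 3 = 9
C(5) = 1 + C(4) + C(3) = 1 + 9 + 5 = 15
C(6) = 1 + C(5) + C(4) = 1 + 15 + 9 = 25
C(7) = 1 + C(6) + C(5) = 1 + 25 + 15 = 41
C(8) = 1 + C(7) + C(6) = 1 + 41 + 25 = 67
C(9) = 1 + C(8) + C(7) = 1 + 67 + 41 = 109
C(10) = 1 + C(9) + C(8) = 1 + 109 + 67 = 177
C(11) = 1 + C(10) + C(9) = 1 + 177 + 109 = 287
C(12) = 1 + C(11) + C(10) = 1 + 287 + 177 = 465
C(13) = 1 + C(12) + C(11) = 1 + 465 + 287 = 753
C(14) = 1 + C(13) + C(12) = 1 + 753 + 465 = 1219
C(15) = 1 + C(14) + C(13) = 1 + 1219 + 753 = 1973
C(16) = 1 + C(15) + C(14) = 1 + 1973 + 1219 = 3193
C(17) = 1 + C(16) + C(15) = 1 + 3193 + 1973 = 5167
C(18) = 1 + C(17) + C(16) = 1 + 5167 + 3193 = 8361
C(19) = 1 + C(18) + C(17) = 1 + 8361 + 5167 = 13529
C(20) = 1 + C(19) + C(18) = 1 + 13529 + 8361 = 21891
C(21) = 1 + C(20) + C(19) = 1 + 21891 + 13529 = 35421
C(22) = 1 + C(21) + C(20) = 1 + 35421 + 21891 = 57313
C(23) = 1 + C(22) + C(21) = 1 + 57313 + 35421 = 92735

92735


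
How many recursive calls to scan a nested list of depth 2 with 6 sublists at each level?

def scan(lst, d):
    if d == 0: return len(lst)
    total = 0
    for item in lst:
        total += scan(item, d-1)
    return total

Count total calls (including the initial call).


At depth 0 (root): 1 call
At depth 1: each of 1 parents calls scan on 6 children = 6 calls
At depth 2: each of 6 parents calls scan on 6 children = 36 calls
Total: 1 + 6 + 36 = 43

43


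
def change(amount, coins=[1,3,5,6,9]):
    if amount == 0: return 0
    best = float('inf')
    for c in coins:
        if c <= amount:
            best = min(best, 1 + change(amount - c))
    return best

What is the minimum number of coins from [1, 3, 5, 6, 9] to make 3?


Building up with DP:
change(0) = 0
change(1) = min(1+change(0)=1+0=1) = 1
change(2) = min(1+change(1)=1+1=2) = 2
change(3) = min(1+change(2)=1+2=3, 1+change(0)=1+0=1) = 1

1


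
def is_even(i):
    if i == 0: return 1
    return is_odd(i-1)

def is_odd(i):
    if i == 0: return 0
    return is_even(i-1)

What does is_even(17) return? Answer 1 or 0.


is_even(17) = is_odd(16)
is_odd(16) = is_even(15)
is_even(15) = is_odd(14)
is_odd(14) = is_even(13)
is_even(13) = is_odd(12)
is_odd(12) = is_even(11)
is_even(11) = is_odd(10)
is_odd(10) = is_even(9)
is_even(9) = is_odd(8)
is_odd(8) = is_even(7)
is_even(7) = is_odd(6)
is_odd(6) = is_even(5)
is_even(5) = is_odd(4)
is_odd(4) = is_even(3)
is_even(3) = is_odd(2)
is_odd(2) = is_even(1)
is_even(1) = is_odd(0)
is_odd(0) = 0  (base case)
Result: 0

0


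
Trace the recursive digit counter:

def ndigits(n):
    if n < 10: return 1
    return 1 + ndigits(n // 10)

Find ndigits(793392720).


ndigits(793392720) = 1 + ndigits(79339272)
ndigits(79339272) = 1 + ndigits(7933927)
ndigits(7933927) = 1 + ndigits(793392)
ndigits(793392) = 1 + ndigits(79339)
ndigits(79339) = 1 + ndigits(7933)
ndigits(7933) = 1 + ndigits(793)
ndigits(793) = 1 + ndigits(79)
ndigits(79) = 1 + ndigits(7)
ndigits(7) = 1  (base case: 7 < 10)
Unwinding: 1 + 1 + 1 + 1 + 1 + 1 + 1 + 1 + 1 = 9

9


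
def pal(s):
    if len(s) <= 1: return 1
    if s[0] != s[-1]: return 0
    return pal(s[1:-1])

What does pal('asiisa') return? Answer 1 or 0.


pal('asiisa'): s[0]='a' == s[-1]='a' -> check pal('siis')
pal('siis'): s[0]='s' == s[-1]='s' -> check pal('ii')
pal('ii'): s[0]='i' == s[-1]='i' -> check pal('')
pal(''): len <= 1 -> return 1  (base case)
Result: 1 (palindrome)

1


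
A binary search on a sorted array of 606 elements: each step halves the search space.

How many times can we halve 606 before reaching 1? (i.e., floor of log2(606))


606 / 2 = 303
303 / 2 = 151
151 / 2 = 75
75 / 2 = 37
37 / 2 = 18
18 / 2 = 9
9 / 2 = 4
4 / 2 = 2
2 / 2 = 1
Reached 1 after 9 halvings

9


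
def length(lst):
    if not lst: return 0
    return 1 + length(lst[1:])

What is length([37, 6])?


length([37, 6]) = 1 + length([6])
length([6]) = 1 + length([])
length([]) = 0  (base case)
Unwinding: 1 + 1 + 0 = 2

2


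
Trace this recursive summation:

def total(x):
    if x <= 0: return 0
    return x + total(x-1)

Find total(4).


total(4)
= 4 + 3 + 2 + 1 + total(0)
= 4 + 3 + 2 + 1 + 0
= 10

10


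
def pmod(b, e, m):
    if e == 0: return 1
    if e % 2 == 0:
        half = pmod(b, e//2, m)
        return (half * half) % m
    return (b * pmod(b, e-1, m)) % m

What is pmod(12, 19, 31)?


pmod(12, 19, 31): e is odd, compute pmod(12, 18, 31)
  pmod(12, 18, 31): e is even, compute pmod(12, 9, 31)
    pmod(12, 9, 31): e is odd, compute pmod(12, 8, 31)
      pmod(12, 8, 31): e is even, compute pmod(12, 4, 31)
        pmod(12, 4, 31): e is even, compute pmod(12, 2, 31)
          pmod(12, 2, 31): e is even, compute pmod(12, 1, 31)
          pmod(12, 1, 31): e is odd, compute pmod(12, 0, 31)
          pmod(12, 0, 31) = 1
          (12 * 1) % 31 = 12
          half=12, (12*12) % 31 = 20
        half=20, (20*20) % 31 = 28
      half=28, (28*28) % 31 = 9
    (12 * 9) % 31 = 15
  half=15, (15*15) % 31 = 8
(12 * 8) % 31 = 3

3


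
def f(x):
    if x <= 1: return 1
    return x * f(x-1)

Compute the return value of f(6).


f(6)
= 6 * f(5)
= 6 * 5 * f(4)
= 6 * 5 * 4 * f(3)
= 6 * 5 * 4 * 3 * f(2)
= 6 * 5 * 4 * 3 * 2 * f(1)
= 6 * 5 * 4 * 3 * 2 * 1
= 720

720


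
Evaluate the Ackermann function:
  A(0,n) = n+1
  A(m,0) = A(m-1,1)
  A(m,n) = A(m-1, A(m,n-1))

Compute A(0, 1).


A(0, 1) = 2
Result: A(0, 1) = 2

2


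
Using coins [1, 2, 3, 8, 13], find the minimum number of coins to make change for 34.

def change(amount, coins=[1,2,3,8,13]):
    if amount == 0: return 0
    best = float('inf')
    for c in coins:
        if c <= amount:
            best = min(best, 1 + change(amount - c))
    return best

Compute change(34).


Building up with DP:
change(0) = 0
change(1) = min(1+change(0)=1+0=1) = 1
change(2) = min(1+change(1)=1+1=2, 1+change(0)=1+0=1) = 1
change(3) = min(1+change(2)=1+1=2, 1+change(1)=1+1=2, 1+change(0)=1+0=1) = 1
change(4) = min(1+change(3)=1+1=2, 1+change(2)=1+1=2, 1+change(1)=1+1=2) = 2
change(5) = min(1+change(4)=1+2=3, 1+change(3)=1+1=2, 1+change(2)=1+1=2) = 2
change(6) = min(1+change(5)=1+2=3, 1+change(4)=1+2=3, 1+change(3)=1+1=2) = 2
change(7) = min(1+change(6)=1+2=3, 1+change(5)=1+2=3, 1+change(4)=1+2=3) = 3
change(8) = min(1+change(7)=1+3=4, 1+change(6)=1+2=3, 1+change(5)=1+2=3, 1+change(0)=1+0=1) = 1
change(9) = min(1+change(8)=1+1=2, 1+change(7)=1+3=4, 1+change(6)=1+2=3, 1+change(1)=1+1=2) = 2
change(10) = min(1+change(9)=1+2=3, 1+change(8)=1+1=2, 1+change(7)=1+3=4, 1+change(2)=1+1=2) = 2
change(11) = min(1+change(10)=1+2=3, 1+change(9)=1+2=3, 1+change(8)=1+1=2, 1+change(3)=1+1=2) = 2
change(12) = min(1+change(11)=1+2=3, 1+change(10)=1+2=3, 1+change(9)=1+2=3, 1+change(4)=1+2=3) = 3
change(13) = min(1+change(12)=1+3=4, 1+change(11)=1+2=3, 1+change(10)=1+2=3, 1+change(5)=1+2=3, 1+change(0)=1+0=1) = 1
change(14) = min(1+change(13)=1+1=2, 1+change(12)=1+3=4, 1+change(11)=1+2=3, 1+change(6)=1+2=3, 1+change(1)=1+1=2) = 2
change(15) = min(1+change(14)=1+2=3, 1+change(13)=1+1=2, 1+change(12)=1+3=4, 1+change(7)=1+3=4, 1+change(2)=1+1=2) = 2
change(16) = min(1+change(15)=1+2=3, 1+change(14)=1+2=3, 1+change(13)=1+1=2, 1+change(8)=1+1=2, 1+change(3)=1+1=2) = 2
change(17) = min(1+change(16)=1+2=3, 1+change(15)=1+2=3, 1+change(14)=1+2=3, 1+change(9)=1+2=3, 1+change(4)=1+2=3) = 3
change(18) = min(1+change(17)=1+3=4, 1+change(16)=1+2=3, 1+change(15)=1+2=3, 1+change(10)=1+2=3, 1+change(5)=1+2=3) = 3
change(19) = min(1+change(18)=1+3=4, 1+change(17)=1+3=4, 1+change(16)=1+2=3, 1+change(11)=1+2=3, 1+change(6)=1+2=3) = 3
change(20) = min(1+change(19)=1+3=4, 1+change(18)=1+3=4, 1+change(17)=1+3=4, 1+change(12)=1+3=4, 1+change(7)=1+3=4) = 4
change(21) = min(1+change(20)=1+4=5, 1+change(19)=1+3=4, 1+change(18)=1+3=4, 1+change(13)=1+1=2, 1+change(8)=1+1=2) = 2
change(22) = min(1+change(21)=1+2=3, 1+change(20)=1+4=5, 1+change(19)=1+3=4, 1+change(14)=1+2=3, 1+change(9)=1+2=3) = 3
change(23) = min(1+change(22)=1+3=4, 1+change(21)=1+2=3, 1+change(20)=1+4=5, 1+change(15)=1+2=3, 1+change(10)=1+2=3) = 3
change(24) = min(1+change(23)=1+3=4, 1+change(22)=1+3=4, 1+change(21)=1+2=3, 1+change(16)=1+2=3, 1+change(11)=1+2=3) = 3
change(25) = min(1+change(24)=1+3=4, 1+change(23)=1+3=4, 1+change(22)=1+3=4, 1+change(17)=1+3=4, 1+change(12)=1+3=4) = 4
change(26) = min(1+change(25)=1+4=5, 1+change(24)=1+3=4, 1+change(23)=1+3=4, 1+change(18)=1+3=4, 1+change(13)=1+1=2) = 2
change(27) = min(1+change(26)=1+2=3, 1+change(25)=1+4=5, 1+change(24)=1+3=4, 1+change(19)=1+3=4, 1+change(14)=1+2=3) = 3
change(28) = min(1+change(27)=1+3=4, 1+change(26)=1+2=3, 1+change(25)=1+4=5, 1+change(20)=1+4=5, 1+change(15)=1+2=3) = 3
change(29) = min(1+change(28)=1+3=4, 1+change(27)=1+3=4, 1+change(26)=1+2=3, 1+change(21)=1+2=3, 1+change(16)=1+2=3) = 3
change(30) = min(1+change(29)=1+3=4, 1+change(28)=1+3=4, 1+change(27)=1+3=4, 1+change(22)=1+3=4, 1+change(17)=1+3=4) = 4
change(31) = min(1+change(30)=1+4=5, 1+change(29)=1+3=4, 1+change(28)=1+3=4, 1+change(23)=1+3=4, 1+change(18)=1+3=4) = 4
change(32) = min(1+change(31)=1+4=5, 1+change(30)=1+4=5, 1+change(29)=1+3=4, 1+change(24)=1+3=4, 1+change(19)=1+3=4) = 4
change(33) = min(1+change(32)=1+4=5, 1+change(31)=1+4=5, 1+change(30)=1+4=5, 1+change(25)=1+4=5, 1+change(20)=1+4=5) = 5
change(34) = min(1+change(33)=1+5=6, 1+change(32)=1+4=5, 1+change(31)=1+4=5, 1+change(26)=1+2=3, 1+change(21)=1+2=3) = 3

3


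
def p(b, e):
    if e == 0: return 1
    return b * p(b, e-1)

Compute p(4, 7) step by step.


p(4, 7)
= 4 * p(4, 6)
= 4 * 4 * p(4, 5)
= 4 * 4 * 4 * p(4, 4)
= 4 * 4 * 4 * 4 * p(4, 3)
= 4 * 4 * 4 * 4 * 4 * p(4, 2)
= 4 * 4 * 4 * 4 * 4 * 4 * p(4, 1)
= 4 * 4 * 4 * 4 * 4 * 4 * 4 * p(4, 0)
= 4 * 4 * 4 * 4 * 4 * 4 * 4 * 1
= 16384

16384


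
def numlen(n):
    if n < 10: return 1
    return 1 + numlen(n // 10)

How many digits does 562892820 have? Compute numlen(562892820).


numlen(562892820) = 1 + numlen(56289282)
numlen(56289282) = 1 + numlen(5628928)
numlen(5628928) = 1 + numlen(562892)
numlen(562892) = 1 + numlen(56289)
numlen(56289) = 1 + numlen(5628)
numlen(5628) = 1 + numlen(562)
numlen(562) = 1 + numlen(56)
numlen(56) = 1 + numlen(5)
numlen(5) = 1  (base case: 5 < 10)
Unwinding: 1 + 1 + 1 + 1 + 1 + 1 + 1 + 1 + 1 = 9

9


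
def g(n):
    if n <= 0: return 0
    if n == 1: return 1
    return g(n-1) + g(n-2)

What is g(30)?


Computing g(30) bottom-up:
g(0) = 0
g(1) = 1
g(2) = g(1) + g(0) = 1 + 0 = 1
g(3) = g(2) + g(1) = 1 + 1 = 2
g(4) = g(3) + g(2) = 2 + 1 = 3
g(5) = g(4) + g(3) = 3 + 2 = 5
g(6) = g(5) + g(4) = 5 + 3 = 8
g(7) = g(6) + g(5) = 8 + 5 = 13
g(8) = g(7) + g(6) = 13 + 8 = 21
g(9) = g(8) + g(7) = 21 + 13 = 34
g(10) = g(9) + g(8) = 34 + 21 = 55
g(11) = g(10) + g(9) = 55 + 34 = 89
g(12) = g(11) + g(10) = 89 + 55 = 144
g(13) = g(12) + g(11) = 144 + 89 = 233
g(14) = g(13) + g(12) = 233 + 144 = 377
g(15) = g(14) + g(13) = 377 + 233 = 610
g(16) = g(15) + g(14) = 610 + 377 = 987
g(17) = g(16) + g(15) = 987 + 610 = 1597
g(18) = g(17) + g(16) = 1597 + 987 = 2584
g(19) = g(18) + g(17) = 2584 + 1597 = 4181
g(20) = g(19) + g(18) = 4181 + 2584 = 6765
g(21) = g(20) + g(19) = 6765 + 4181 = 10946
g(22) = g(21) + g(20) = 10946 + 6765 = 17711
g(23) = g(22) + g(21) = 17711 + 10946 = 28657
g(24) = g(23) + g(22) = 28657 + 17711 = 46368
g(25) = g(24) + g(23) = 46368 + 28657 = 75025
g(26) = g(25) + g(24) = 75025 + 46368 = 121393
g(27) = g(26) + g(25) = 121393 + 75025 = 196418
g(28) = g(27) + g(26) = 196418 + 121393 = 317811
g(29) = g(28) + g(27) = 317811 + 196418 = 514229
g(30) = g(29) + g(28) = 514229 + 317811 = 832040

832040


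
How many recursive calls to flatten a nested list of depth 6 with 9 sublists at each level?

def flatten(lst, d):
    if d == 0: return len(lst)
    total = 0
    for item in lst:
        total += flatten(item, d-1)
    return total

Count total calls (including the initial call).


At depth 0 (root): 1 call
At depth 1: each of 1 parents calls flatten on 9 children = 9 calls
At depth 2: each of 9 parents calls flatten on 9 children = 81 calls
At depth 3: each of 81 parents calls flatten on 9 children = 729 calls
At depth 4: each of 729 parents calls flatten on 9 children = 6561 calls
At depth 5: each of 6561 parents calls flatten on 9 children = 59049 calls
At depth 6: each of 59049 parents calls flatten on 9 children = 531441 calls
Total: 1 + 9 + 81 + 729 + 6561 + 59049 + 531441 = 597871

597871


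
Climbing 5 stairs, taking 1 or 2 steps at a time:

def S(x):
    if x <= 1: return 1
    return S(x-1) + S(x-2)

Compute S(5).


Building up from base cases:
S(0) = 1
S(1) = 1
S(2) = S(1) + S(0) = 1 + 1 = 2
S(3) = S(2) + S(1) = 2 + 1 = 3
S(4) = S(3) + S(2) = 3 + 2 = 5
S(5) = S(4) + S(3) = 5 + 3 = 8

8


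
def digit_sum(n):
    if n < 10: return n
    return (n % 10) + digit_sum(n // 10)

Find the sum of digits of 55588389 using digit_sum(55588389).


digit_sum(55588389) = 9 + digit_sum(5558838)
digit_sum(5558838) = 8 + digit_sum(555883)
digit_sum(555883) = 3 + digit_sum(55588)
digit_sum(55588) = 8 + digit_sum(5558)
digit_sum(5558) = 8 + digit_sum(555)
digit_sum(555) = 5 + digit_sum(55)
digit_sum(55) = 5 + digit_sum(5)
digit_sum(5) = 5  (base case)
Total: 9 + 8 + 3 + 8 + 8 + 5 + 5 + 5 = 51

51


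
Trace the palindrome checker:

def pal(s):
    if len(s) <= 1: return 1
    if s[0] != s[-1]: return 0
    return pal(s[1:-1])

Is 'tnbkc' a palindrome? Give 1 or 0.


pal('tnbkc'): s[0]='t' != s[-1]='c' -> return 0
Result: 0 (not a palindrome)

0


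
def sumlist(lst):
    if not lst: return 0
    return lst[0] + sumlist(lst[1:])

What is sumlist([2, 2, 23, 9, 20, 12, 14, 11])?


sumlist([2, 2, 23, 9, 20, 12, 14, 11]) = 2 + sumlist([2, 23, 9, 20, 12, 14, 11])
sumlist([2, 23, 9, 20, 12, 14, 11]) = 2 + sumlist([23, 9, 20, 12, 14, 11])
sumlist([23, 9, 20, 12, 14, 11]) = 23 + sumlist([9, 20, 12, 14, 11])
sumlist([9, 20, 12, 14, 11]) = 9 + sumlist([20, 12, 14, 11])
sumlist([20, 12, 14, 11]) = 20 + sumlist([12, 14, 11])
sumlist([12, 14, 11]) = 12 + sumlist([14, 11])
sumlist([14, 11]) = 14 + sumlist([11])
sumlist([11]) = 11 + sumlist([])
sumlist([]) = 0  (base case)
Total: 2 + 2 + 23 + 9 + 20 + 12 + 14 + 11 + 0 = 93

93


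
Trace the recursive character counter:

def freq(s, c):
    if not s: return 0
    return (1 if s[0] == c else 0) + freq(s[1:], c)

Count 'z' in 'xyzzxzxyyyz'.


s[0]='x' != 'z' -> 0
s[0]='y' != 'z' -> 0
s[0]='z' == 'z' -> 1
s[0]='z' == 'z' -> 1
s[0]='x' != 'z' -> 0
s[0]='z' == 'z' -> 1
s[0]='x' != 'z' -> 0
s[0]='y' != 'z' -> 0
s[0]='y' != 'z' -> 0
s[0]='y' != 'z' -> 0
s[0]='z' == 'z' -> 1
Sum: 0 + 0 + 1 + 1 + 0 + 1 + 0 + 0 + 0 + 0 + 1 = 4

4


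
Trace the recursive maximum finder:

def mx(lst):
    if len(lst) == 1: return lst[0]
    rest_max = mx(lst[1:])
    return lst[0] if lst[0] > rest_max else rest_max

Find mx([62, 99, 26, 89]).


mx([62, 99, 26, 89]): compare 62 with mx([99, 26, 89])
mx([99, 26, 89]): compare 99 with mx([26, 89])
mx([26, 89]): compare 26 with mx([89])
mx([89]) = 89  (base case)
Compare 26 with 89 -> 89
Compare 99 with 89 -> 99
Compare 62 with 99 -> 99

99


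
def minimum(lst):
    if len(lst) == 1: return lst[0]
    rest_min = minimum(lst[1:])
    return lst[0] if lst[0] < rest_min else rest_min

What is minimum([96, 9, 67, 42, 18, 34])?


minimum([96, 9, 67, 42, 18, 34]): compare 96 with minimum([9, 67, 42, 18, 34])
minimum([9, 67, 42, 18, 34]): compare 9 with minimum([67, 42, 18, 34])
minimum([67, 42, 18, 34]): compare 67 with minimum([42, 18, 34])
minimum([42, 18, 34]): compare 42 with minimum([18, 34])
minimum([18, 34]): compare 18 with minimum([34])
minimum([34]) = 34  (base case)
Compare 18 with 34 -> 18
Compare 42 with 18 -> 18
Compare 67 with 18 -> 18
Compare 9 with 18 -> 9
Compare 96 with 9 -> 9

9


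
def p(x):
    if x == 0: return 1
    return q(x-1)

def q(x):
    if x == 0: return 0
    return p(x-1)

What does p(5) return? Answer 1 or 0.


p(5) = q(4)
q(4) = p(3)
p(3) = q(2)
q(2) = p(1)
p(1) = q(0)
q(0) = 0  (base case)
Result: 0

0


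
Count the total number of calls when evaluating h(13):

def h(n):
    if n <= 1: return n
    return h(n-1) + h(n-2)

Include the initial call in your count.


Let C(n) = total calls for h(n)
C(0) = 1, C(1) = 1
C(2) = 1 + C(1) + C(0) = 1 + 1 + 1 = 3
C(3) = 1 + C(2) + C(1) = 1 + 3 + 1 = 5
C(4) = 1 + C(3) + C(2) = 1 + 5 + 3 = 9
C(5) = 1 + C(4) + C(3) = 1 + 9 + 5 = 15
C(6) = 1 + C(5) + C(4) = 1 + 15 + 9 = 25
C(7) = 1 + C(6) + C(5) = 1 + 25 + 15 = 41
C(8) = 1 + C(7) + C(6) = 1 + 41 + 25 = 67
C(9) = 1 + C(8) + C(7) = 1 + 67 + 41 = 109
C(10) = 1 + C(9) + C(8) = 1 + 109 + 67 = 177
C(11) = 1 + C(10) + C(9) = 1 + 177 + 109 = 287
C(12) = 1 + C(11) + C(10) = 1 + 287 + 177 = 465
C(13) = 1 + C(12) + C(11) = 1 + 465 + 287 = 753

753
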